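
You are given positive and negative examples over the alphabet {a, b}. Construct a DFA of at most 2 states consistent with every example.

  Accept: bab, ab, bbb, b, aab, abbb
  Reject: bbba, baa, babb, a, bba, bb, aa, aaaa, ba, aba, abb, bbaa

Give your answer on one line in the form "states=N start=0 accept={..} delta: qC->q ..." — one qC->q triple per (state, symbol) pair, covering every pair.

states=2 start=0 accept={1} delta: 0a->0 0b->1 1a->0 1b->0

Fold the examples into a partial DFA from state 0: repeatedly fix the first undefined (state, symbol) met by the shortest-then-alphabetical prefix, trying targets in increasing order and rejecting any under which an Accept and a Reject string meet in one state with the same remainder; add a state when all current targets are rejected. Accepting states are where Accept strings end.
a: 0a undefined. 0a->0: ok.
b: 0b undefined. 0b->0: no, bab/bbba meet in 0. Open state 1: 0b->1.
ba: 1a undefined. 1a->0: ok.
bb: 1b undefined. 1b->0: ok.
All examples now run through 2 states with every (state, symbol) defined. Accept strings end in {1}, Reject strings end in {0}; accept={1}.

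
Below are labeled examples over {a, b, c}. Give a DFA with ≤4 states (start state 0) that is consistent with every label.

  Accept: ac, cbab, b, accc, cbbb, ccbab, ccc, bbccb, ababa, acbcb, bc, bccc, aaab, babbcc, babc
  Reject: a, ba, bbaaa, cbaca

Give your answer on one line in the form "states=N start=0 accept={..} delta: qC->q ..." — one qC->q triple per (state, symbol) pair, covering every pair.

states=4 start=0 accept={1,3} delta: 0a->0 0b->1 0c->1 1a->2 1b->1 1c->1 2a->0 2b->3 2c->0 3a->1 3b->0 3c->1

Fold the examples into a partial DFA from state 0: repeatedly fix the first undefined (state, symbol) met by the shortest-then-alphabetical prefix, trying targets in increasing order and rejecting any under which an Accept and a Reject string meet in one state with the same remainder; add a state when all current targets are rejected. Accepting states are where Accept strings end.
a: 0a undefined. 0a->0: ok.
b: 0b undefined. 0b->0: no, b/a meet in 0. Open state 1: 0b->1.
c: 0c undefined. 0c->0: no, ac/a meet in 0. 0c->1: ok.
ba: 1a undefined. 1a->0: no, ababa/a meet in 0. 1a->1: no, ac/ba meet in 1. Open state 2: 1a->2.
bb: 1b undefined. 1b->0: no, cbbb/a meet in 0. 1b->1: ok.
bc: 1c undefined. 1c->0: no, bc/a meet in 0. 1c->1: ok.
bab: 2b undefined. 2b->0: no, cbab/a meet in 0. 2b->1: no, ababa/ba meet in 2. 2b->2: no, cbab/ba meet in 2. Open state 3: 2b->3.
babb: 3b undefined. 3b->0: ok.
babc: 3c undefined. 3c->0: no, babc/a meet in 0. 3c->1: ok.
bbaa: 2a undefined. 2a->0: ok.
cbac: 2c undefined. 2c->0: ok.
ababa: 3a undefined. 3a->0: no, ababa/a meet in 0. 3a->1: ok.
All examples now run through 4 states with every (state, symbol) defined. Accept strings end in {1,3}, Reject strings end in {0,2}; accept={1,3}.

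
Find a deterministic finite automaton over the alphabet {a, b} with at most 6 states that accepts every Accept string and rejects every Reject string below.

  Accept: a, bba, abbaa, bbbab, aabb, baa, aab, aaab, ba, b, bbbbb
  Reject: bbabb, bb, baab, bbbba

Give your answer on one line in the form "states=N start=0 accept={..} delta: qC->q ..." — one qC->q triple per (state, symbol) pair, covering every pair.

Fold the examples into a partial DFA from state 0: repeatedly fix the first undefined (state, symbol) met by the shortest-then-alphabetical prefix, trying targets in increasing order and rejecting any under which an Accept and a Reject string meet in one state with the same remainder; add a state when all current targets are rejected. Accepting states are where Accept strings end.
a: 0a undefined. 0a->0: no, aabb/bb meet in 0 with "bb" left. Open state 1: 0a->1.
b: 0b undefined. 0b->0: no, a/bbbba meet in 1. 0b->1: no, aaab/baab meet in 1 with "aab" left. Open state 2: 0b->2.
aa: 1a undefined. 1a->0: no, aabb/bb meet in 2 with "b" left. 1a->1: ok.
ab: 1b undefined. 1b->0: ok.
ba: 2a undefined. 2a->0: no, aab/baab meet in 0. 2a->1: no, aab/baab meet in 0. 2a->2: ok.
bb: 2b undefined. 2b->0: no, a/bbbba meet in 1. 2b->1: no, a/bb meet in 1. 2b->2: no, bba/bbabb meet in 2. Open state 3: 2b->3.
bba: 3a undefined. 3a->0: ok.
bbb: 3b undefined. 3b->0: no, abbaa/bbbba meet in 2. 3b->1: no, a/bbbba meet in 1. 3b->2: no, bba/bbbba meet in 0. 3b->3: no, bba/bbbba meet in 0. Open state 4: 3b->4.
bbba: 4a undefined. 4a->0: ok.
bbbb: 4b undefined. 4b->0: no, a/bbbba meet in 1. 4b->1: no, a/bbbba meet in 1. 4b->2: no, abbaa/bbbba meet in 2. 4b->3: no, bba/bbbba meet in 0. 4b->4: no, bba/bbbba meet in 0. Open state 5: 4b->5.
bbbba: 5a undefined. 5a->0: no, bba/bbbba meet in 0. 5a->1: no, a/bbbba meet in 1. 5a->2: no, abbaa/bbbba meet in 2. 5a->3: ok.
bbbbb: 5b undefined. 5b->0: ok.
All examples now run through 6 states with every (state, symbol) defined. Accept strings end in {0,1,2}, Reject strings end in {3}; accept={0,1,2}.

states=6 start=0 accept={0,1,2} delta: 0a->1 0b->2 1a->1 1b->0 2a->2 2b->3 3a->0 3b->4 4a->0 4b->5 5a->3 5b->0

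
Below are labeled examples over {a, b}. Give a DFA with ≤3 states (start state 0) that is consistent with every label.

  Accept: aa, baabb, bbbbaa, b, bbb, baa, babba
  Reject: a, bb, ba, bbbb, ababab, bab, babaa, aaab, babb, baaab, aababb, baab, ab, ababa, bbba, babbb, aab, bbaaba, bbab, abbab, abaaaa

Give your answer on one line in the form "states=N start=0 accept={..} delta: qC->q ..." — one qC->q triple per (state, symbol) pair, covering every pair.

State merging on the prefix tree: take the shortest (then alphabetical) example prefix whose next move is undefined and point that move at state 0, else 1, else 2, ...; a target is out if some Accept/Reject pair would then sit in one state with the same input left (inseparable). If every existing state is out, open a new one.
a: 0a undefined. 0a->0: no, aa/a meet in 0. Open state 1: 0a->1.
b: 0b undefined. 0b->0: no, b/bb meet in 0. 0b->1: no, aa/ba meet in 1 with "a" left. Open state 2: 0b->2.
aa: 1a undefined. 1a->0: no, b/aab meet in 2. 1a->1: no, aa/a meet in 1. 1a->2: ok.
ab: 1b undefined. 1b->0: no, baa/abaaaa meet in 2 with "aa" left. 1b->1: ok.
ba: 2a undefined. 2a->0: no, aa/bab meet in 2. 2a->1: ok.
bb: 2b undefined. 2b->0: ok.
All examples now run through 3 states with every (state, symbol) defined. Accept strings end in {2}, Reject strings end in {0,1}; accept={2}.

states=3 start=0 accept={2} delta: 0a->1 0b->2 1a->2 1b->1 2a->1 2b->0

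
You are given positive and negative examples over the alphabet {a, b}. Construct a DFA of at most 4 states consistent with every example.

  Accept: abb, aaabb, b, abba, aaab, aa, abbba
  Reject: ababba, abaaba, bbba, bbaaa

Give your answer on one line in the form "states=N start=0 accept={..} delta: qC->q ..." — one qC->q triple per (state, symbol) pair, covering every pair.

states=4 start=0 accept={0,2,3} delta: 0a->1 0b->0 1a->0 1b->2 2a->3 2b->2 3a->0 3b->0

Fold the examples into a partial DFA from state 0: repeatedly fix the first undefined (state, symbol) met by the shortest-then-alphabetical prefix, trying targets in increasing order and rejecting any under which an Accept and a Reject string meet in one state with the same remainder; add a state when all current targets are rejected. Accepting states are where Accept strings end.
a: 0a undefined. 0a->0: no, abbba/bbba meet in 0 with "bbba" left. Open state 1: 0a->1.
b: 0b undefined. 0b->0: ok.
aa: 1a undefined. 1a->0: ok.
ab: 1b undefined. 1b->0: no, abba/ababba meet in 1. 1b->1: no, abb/ababba meet in 1. Open state 2: 1b->2.
aba: 2a undefined. 2a->0: no, b/abaaba meet in 0. 2a->1: no, abba/ababba meet in 2 with "ba" left. 2a->2: no, abba/abaaba meet in 2 with "ba" left. Open state 3: 2a->3.
abb: 2b undefined. 2b->0: no, abba/bbba meet in 1. 2b->1: no, abb/bbba meet in 1. 2b->2: ok.
abaa: 3a undefined. 3a->0: ok.
abab: 3b undefined. 3b->0: ok.
All examples now run through 4 states with every (state, symbol) defined. Accept strings end in {0,2,3}, Reject strings end in {1}; accept={0,2,3}.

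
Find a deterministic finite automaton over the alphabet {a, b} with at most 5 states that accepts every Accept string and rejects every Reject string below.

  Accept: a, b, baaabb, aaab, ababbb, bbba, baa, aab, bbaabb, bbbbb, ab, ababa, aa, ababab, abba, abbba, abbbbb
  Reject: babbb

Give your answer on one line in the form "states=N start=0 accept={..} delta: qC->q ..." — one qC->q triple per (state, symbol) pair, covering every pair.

states=5 start=0 accept={0,1,2,3} delta: 0a->1 0b->0 1a->0 1b->2 2a->0 2b->3 3a->0 3b->4 4a->0 4b->0

Fold the examples into a partial DFA from state 0: repeatedly fix the first undefined (state, symbol) met by the shortest-then-alphabetical prefix, trying targets in increasing order and rejecting any under which an Accept and a Reject string meet in one state with the same remainder; add a state when all current targets are rejected. Accepting states are where Accept strings end.
a: 0a undefined. 0a->0: no, ababbb/babbb meet in 0 with "babbb" left. Open state 1: 0a->1.
b: 0b undefined. 0b->0: ok.
aa: 1a undefined. 1a->0: ok.
ab: 1b undefined. 1b->0: no, b/babbb meet in 0. 1b->1: no, a/babbb meet in 1. Open state 2: 1b->2.
aba: 2a undefined. 2a->0: ok.
abb: 2b undefined. 2b->0: no, b/babbb meet in 0. 2b->1: no, aaab/babbb meet in 2. 2b->2: no, baaabb/babbb meet in 2. Open state 3: 2b->3.
abba: 3a undefined. 3a->0: ok.
abbb: 3b undefined. 3b->0: no, b/babbb meet in 0. 3b->1: no, a/babbb meet in 1. 3b->2: no, aaab/babbb meet in 2. 3b->3: no, baaabb/babbb meet in 3. Open state 4: 3b->4.
abbba: 4a undefined. 4a->0: ok.
abbbb: 4b undefined. 4b->0: ok.
All examples now run through 5 states with every (state, symbol) defined. Accept strings end in {0,1,2,3}, Reject strings end in {4}; accept={0,1,2,3}.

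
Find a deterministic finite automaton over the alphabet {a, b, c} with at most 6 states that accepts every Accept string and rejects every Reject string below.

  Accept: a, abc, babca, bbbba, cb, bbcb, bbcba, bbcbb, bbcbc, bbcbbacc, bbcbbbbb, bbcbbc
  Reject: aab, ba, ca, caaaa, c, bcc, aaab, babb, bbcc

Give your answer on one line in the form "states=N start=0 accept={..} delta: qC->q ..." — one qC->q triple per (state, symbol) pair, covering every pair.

Fold the examples into a partial DFA from state 0: repeatedly fix the first undefined (state, symbol) met by the shortest-then-alphabetical prefix, trying targets in increasing order and rejecting any under which an Accept and a Reject string meet in one state with the same remainder; add a state when all current targets are rejected. Accepting states are where Accept strings end.
a: 0a undefined. 0a->0: ok.
b: 0b undefined. 0b->0: no, a/aab meet in 0. Open state 1: 0b->1.
c: 0c undefined. 0c->0: no, a/ca meet in 0. 0c->1: ok.
ba: 1a undefined. 1a->0: no, a/ba meet in 0. 1a->1: ok.
bb: 1b undefined. 1b->0: no, abc/bbcc meet in 1 with "c" left. 1b->1: no, bbbba/aab meet in 1. Open state 2: 1b->2.
bc: 1c undefined. 1c->0: ok.
bbb: 2b undefined. 2b->0: no, a/babb meet in 0. 2b->1: ok.
bbc: 2c undefined. 2c->0: no, bbcb/aab meet in 1. 2c->1: no, a/bbcc meet in 0. 2c->2: no, cb/bbcc meet in 2. Open state 3: 2c->3.
bbcb: 3b undefined. 3b->0: no, bbcbb/aab meet in 1. 3b->1: no, bbcb/aab meet in 1. 3b->2: no, bbcbb/aab meet in 1. 3b->3: no, bbcbc/bbcc meet in 3 with "c" left. Open state 4: 3b->4.
bbcc: 3c undefined. 3c->0: no, a/bbcc meet in 0. 3c->1: ok.
babca: 3a undefined. 3a->0: ok.
bbbba: 2a undefined. 2a->0: ok.
bbcba: 4a undefined. 4a->0: ok.
bbcbb: 4b undefined. 4b->0: no, bbcbbbbb/aab meet in 1. 4b->1: no, bbcbb/aab meet in 1. 4b->2: no, bbcbbbbb/aab meet in 1. 4b->3: no, bbcbbc/aab meet in 1. 4b->4: ok.
bbcbc: 4c undefined. 4c->0: ok.
All examples now run through 5 states with every (state, symbol) defined. Accept strings end in {0,2,4}, Reject strings end in {1}; accept={0,2,4}.

states=5 start=0 accept={0,2,4} delta: 0a->0 0b->1 0c->1 1a->1 1b->2 1c->0 2a->0 2b->1 2c->3 3a->0 3b->4 3c->1 4a->0 4b->4 4c->0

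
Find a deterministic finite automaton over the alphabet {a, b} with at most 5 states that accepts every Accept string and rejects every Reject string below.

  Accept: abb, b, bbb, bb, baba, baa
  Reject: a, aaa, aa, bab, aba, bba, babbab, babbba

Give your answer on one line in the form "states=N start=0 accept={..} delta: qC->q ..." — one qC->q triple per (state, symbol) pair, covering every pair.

states=4 start=0 accept={1} delta: 0a->0 0b->1 1a->2 1b->1 2a->1 2b->3 3a->1 3b->1

Grow the machine one transition at a time. Run the examples from 0; the earliest place one falls off (shortest prefix, ties alphabetical) gets sent to the lowest-numbered state that keeps every Accept/Reject pair distinguishable — a pair clashes when both reach the same state with identical unread suffix — and to a fresh state only if none does.
a: 0a undefined. 0a->0: ok.
b: 0b undefined. 0b->0: no, abb/a meet in 0. Open state 1: 0b->1.
ba: 1a undefined. 1a->0: no, b/bab meet in 1. 1a->1: no, abb/bab meet in 1 with "b" left. Open state 2: 1a->2.
bb: 1b undefined. 1b->0: no, abb/a meet in 0. 1b->1: ok.
baa: 2a undefined. 2a->0: no, baa/a meet in 0. 2a->1: ok.
bab: 2b undefined. 2b->0: no, baba/a meet in 0. 2b->1: no, abb/bab meet in 1. 2b->2: no, abb/babbab meet in 1. Open state 3: 2b->3.
baba: 3a undefined. 3a->0: no, baba/a meet in 0. 3a->1: ok.
babb: 3b undefined. 3b->0: no, abb/babbab meet in 1. 3b->1: ok.
All examples now run through 4 states with every (state, symbol) defined. Accept strings end in {1}, Reject strings end in {0,2,3}; accept={1}.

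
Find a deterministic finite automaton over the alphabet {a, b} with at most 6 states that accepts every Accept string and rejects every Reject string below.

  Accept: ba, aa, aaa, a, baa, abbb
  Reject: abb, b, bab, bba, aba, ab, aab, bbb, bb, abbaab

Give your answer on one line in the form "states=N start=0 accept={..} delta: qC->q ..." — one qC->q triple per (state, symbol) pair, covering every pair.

Grow the machine one transition at a time. Run the examples from 0; the earliest place one falls off (shortest prefix, ties alphabetical) gets sent to the lowest-numbered state that keeps every Accept/Reject pair distinguishable — a pair clashes when both reach the same state with identical unread suffix — and to a fresh state only if none does.
a: 0a undefined. 0a->0: no, ba/aba meet in 0 with "ba" left. Open state 1: 0a->1.
b: 0b undefined. 0b->0: no, ba/bba meet in 1. 0b->1: no, a/b meet in 1. Open state 2: 0b->2.
aa: 1a undefined. 1a->0: ok.
ab: 1b undefined. 1b->0: no, aa/ab meet in 0. 1b->1: no, aa/aba meet in 0. 1b->2: no, ba/aba meet in 2 with "a" left. Open state 3: 1b->3.
ba: 2a undefined. 2a->0: ok.
bb: 2b undefined. 2b->0: no, ba/bb meet in 0. 2b->1: no, ba/bba meet in 0. 2b->2: no, ba/bba meet in 0. 2b->3: ok.
aba: 3a undefined. 3a->0: no, ba/bba meet in 0. 3a->1: no, aaa/bba meet in 1. 3a->2: ok.
abb: 3b undefined. 3b->0: no, ba/abb meet in 0. 3b->1: no, aaa/abb meet in 1. 3b->2: no, abbb/ab meet in 3. 3b->3: no, abbb/abb meet in 3. Open state 4: 3b->4.
abba: 4a undefined. 4a->0: ok.
abbb: 4b undefined. 4b->0: ok.
All examples now run through 5 states with every (state, symbol) defined. Accept strings end in {0,1}, Reject strings end in {2,3,4}; accept={0,1}.

states=5 start=0 accept={0,1} delta: 0a->1 0b->2 1a->0 1b->3 2a->0 2b->3 3a->2 3b->4 4a->0 4b->0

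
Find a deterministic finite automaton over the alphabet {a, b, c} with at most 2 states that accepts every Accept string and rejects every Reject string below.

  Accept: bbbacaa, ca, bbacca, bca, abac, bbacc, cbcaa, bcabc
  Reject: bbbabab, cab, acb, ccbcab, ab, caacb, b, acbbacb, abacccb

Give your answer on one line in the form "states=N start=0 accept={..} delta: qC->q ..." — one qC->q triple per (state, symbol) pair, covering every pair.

Fold the examples into a partial DFA from state 0: repeatedly fix the first undefined (state, symbol) met by the shortest-then-alphabetical prefix, trying targets in increasing order and rejecting any under which an Accept and a Reject string meet in one state with the same remainder; add a state when all current targets are rejected. Accepting states are where Accept strings end.
a: 0a undefined. 0a->0: ok.
b: 0b undefined. 0b->0: ok.
c: 0c undefined. 0c->0: no, bbbacaa/bbbabab meet in 0. Open state 1: 0c->1.
ca: 1a undefined. 1a->0: no, bbbacaa/bbbabab meet in 0. 1a->1: ok.
cb: 1b undefined. 1b->0: ok.
cc: 1c undefined. 1c->0: no, bbacca/bbbabab meet in 0. 1c->1: ok.
All examples now run through 2 states with every (state, symbol) defined. Accept strings end in {1}, Reject strings end in {0}; accept={1}.

states=2 start=0 accept={1} delta: 0a->0 0b->0 0c->1 1a->1 1b->0 1c->1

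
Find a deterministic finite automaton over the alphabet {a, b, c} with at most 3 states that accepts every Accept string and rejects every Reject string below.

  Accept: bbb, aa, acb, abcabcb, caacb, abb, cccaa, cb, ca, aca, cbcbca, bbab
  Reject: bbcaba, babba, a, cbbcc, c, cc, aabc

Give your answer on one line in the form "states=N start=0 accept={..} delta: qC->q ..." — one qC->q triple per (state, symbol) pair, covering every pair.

Grow the machine one transition at a time. Run the examples from 0; the earliest place one falls off (shortest prefix, ties alphabetical) gets sent to the lowest-numbered state that keeps every Accept/Reject pair distinguishable — a pair clashes when both reach the same state with identical unread suffix — and to a fresh state only if none does.
a: 0a undefined. 0a->0: no, aa/a meet in 0. Open state 1: 0a->1.
b: 0b undefined. 0b->0: ok.
c: 0c undefined. 0c->0: no, bbb/cbbcc meet in 0. 0c->1: ok.
aa: 1a undefined. 1a->0: ok.
ab: 1b undefined. 1b->0: ok.
ac: 1c undefined. 1c->0: no, bbb/cbbcc meet in 0. 1c->1: no, cccaa/bbcaba meet in 1. Open state 2: 1c->2.
aca: 2a undefined. 2a->0: ok.
acb: 2b undefined. 2b->0: ok.
ccc: 2c undefined. 2c->0: ok.
All examples now run through 3 states with every (state, symbol) defined. Accept strings end in {0}, Reject strings end in {1,2}; accept={0}.

states=3 start=0 accept={0} delta: 0a->1 0b->0 0c->1 1a->0 1b->0 1c->2 2a->0 2b->0 2c->0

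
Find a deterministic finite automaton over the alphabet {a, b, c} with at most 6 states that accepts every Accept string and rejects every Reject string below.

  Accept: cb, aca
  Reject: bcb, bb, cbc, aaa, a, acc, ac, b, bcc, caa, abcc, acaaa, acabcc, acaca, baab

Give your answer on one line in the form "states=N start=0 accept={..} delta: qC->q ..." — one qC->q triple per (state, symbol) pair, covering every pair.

states=4 start=0 accept={3} delta: 0a->0 0b->1 0c->2 1a->0 1b->0 1c->0 2a->3 2b->3 2c->0 3a->0 3b->0 3c->0

Fold the examples into a partial DFA from state 0: repeatedly fix the first undefined (state, symbol) met by the shortest-then-alphabetical prefix, trying targets in increasing order and rejecting any under which an Accept and a Reject string meet in one state with the same remainder; add a state when all current targets are rejected. Accepting states are where Accept strings end.
a: 0a undefined. 0a->0: ok.
b: 0b undefined. 0b->0: no, cb/bcb meet in 0 with "cb" left. Open state 1: 0b->1.
c: 0c undefined. 0c->0: no, cb/b meet in 1. 0c->1: no, cb/bb meet in 1 with "b" left. Open state 2: 0c->2.
ba: 1a undefined. 1a->0: ok.
bb: 1b undefined. 1b->0: ok.
bc: 1c undefined. 1c->0: ok.
ca: 2a undefined. 2a->0: no, aca/bb meet in 0. 2a->1: no, aca/bcb meet in 1. 2a->2: no, aca/ac meet in 2. Open state 3: 2a->3.
cb: 2b undefined. 2b->0: no, cb/bb meet in 0. 2b->1: no, cb/bcb meet in 1. 2b->2: no, cb/ac meet in 2. 2b->3: ok.
acc: 2c undefined. 2c->0: ok.
caa: 3a undefined. 3a->0: ok.
cbc: 3c undefined. 3c->0: ok.
acab: 3b undefined. 3b->0: ok.
All examples now run through 4 states with every (state, symbol) defined. Accept strings end in {3}, Reject strings end in {0,1,2}; accept={3}.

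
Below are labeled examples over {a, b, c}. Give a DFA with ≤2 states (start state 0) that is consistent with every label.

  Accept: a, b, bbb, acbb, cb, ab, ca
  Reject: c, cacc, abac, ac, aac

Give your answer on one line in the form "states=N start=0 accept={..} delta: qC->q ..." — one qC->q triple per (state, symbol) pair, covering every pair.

Grow the machine one transition at a time. Run the examples from 0; the earliest place one falls off (shortest prefix, ties alphabetical) gets sent to the lowest-numbered state that keeps every Accept/Reject pair distinguishable — a pair clashes when both reach the same state with identical unread suffix — and to a fresh state only if none does.
a: 0a undefined. 0a->0: ok.
b: 0b undefined. 0b->0: ok.
c: 0c undefined. 0c->0: no, a/c meet in 0. Open state 1: 0c->1.
ca: 1a undefined. 1a->0: ok.
cb: 1b undefined. 1b->0: ok.
cacc: 1c undefined. 1c->0: no, a/cacc meet in 0. 1c->1: ok.
All examples now run through 2 states with every (state, symbol) defined. Accept strings end in {0}, Reject strings end in {1}; accept={0}.

states=2 start=0 accept={0} delta: 0a->0 0b->0 0c->1 1a->0 1b->0 1c->1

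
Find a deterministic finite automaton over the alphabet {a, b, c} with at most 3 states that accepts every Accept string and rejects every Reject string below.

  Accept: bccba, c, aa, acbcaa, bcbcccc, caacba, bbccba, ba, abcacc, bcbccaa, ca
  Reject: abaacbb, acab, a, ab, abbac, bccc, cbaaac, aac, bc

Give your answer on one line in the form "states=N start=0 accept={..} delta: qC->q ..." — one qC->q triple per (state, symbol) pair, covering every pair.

State merging on the prefix tree: take the shortest (then alphabetical) example prefix whose next move is undefined and point that move at state 0, else 1, else 2, ...; a target is out if some Accept/Reject pair would then sit in one state with the same input left (inseparable). If every existing state is out, open a new one.
a: 0a undefined. 0a->0: no, c/aac meet in 0 with "c" left. Open state 1: 0a->1.
b: 0b undefined. 0b->0: no, c/bc meet in 0 with "c" left. 0b->1: ok.
c: 0c undefined. 0c->0: no, ca/a meet in 1. 0c->1: no, c/a meet in 1. Open state 2: 0c->2.
aa: 1a undefined. 1a->0: no, c/aac meet in 2. 1a->1: no, aa/a meet in 1. 1a->2: ok.
ab: 1b undefined. 1b->0: ok.
ac: 1c undefined. 1c->0: ok.
ca: 2a undefined. 2a->0: no, abcacc/abbac meet in 2 with "c" left. 2a->1: no, ca/a meet in 1. 2a->2: ok.
cb: 2b undefined. 2b->0: no, bccba/a meet in 1. 2b->1: ok.
aac: 2c undefined. 2c->0: ok.
All examples now run through 3 states with every (state, symbol) defined. Accept strings end in {2}, Reject strings end in {0,1}; accept={2}.

states=3 start=0 accept={2} delta: 0a->1 0b->1 0c->2 1a->2 1b->0 1c->0 2a->2 2b->1 2c->0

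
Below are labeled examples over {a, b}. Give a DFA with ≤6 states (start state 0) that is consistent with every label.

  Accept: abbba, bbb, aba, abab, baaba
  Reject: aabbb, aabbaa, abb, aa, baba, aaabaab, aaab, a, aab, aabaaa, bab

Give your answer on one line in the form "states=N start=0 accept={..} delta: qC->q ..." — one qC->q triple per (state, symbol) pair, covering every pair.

states=5 start=0 accept={4} delta: 0a->1 0b->2 1a->1 1b->3 2a->0 2b->4 3a->4 3b->1 4a->0 4b->4

Grow the machine one transition at a time. Run the examples from 0; the earliest place one falls off (shortest prefix, ties alphabetical) gets sent to the lowest-numbered state that keeps every Accept/Reject pair distinguishable — a pair clashes when both reach the same state with identical unread suffix — and to a fresh state only if none does.
a: 0a undefined. 0a->0: no, bbb/aabbb meet in 0 with "bbb" left. Open state 1: 0a->1.
b: 0b undefined. 0b->0: no, aba/baba meet in 1 with "ba" left. 0b->1: no, bbb/abb meet in 1 with "bb" left. Open state 2: 0b->2.
aa: 1a undefined. 1a->0: no, bbb/aabbb meet in 2 with "bb" left. 1a->1: ok.
ab: 1b undefined. 1b->0: no, aba/aa meet in 1. 1b->1: no, abbba/aabbb meet in 1. 1b->2: no, bbb/aabbb meet in 2 with "bb" left. Open state 3: 1b->3.
ba: 2a undefined. 2a->0: ok.
bb: 2b undefined. 2b->0: no, bbb/bab meet in 2. 2b->1: no, bbb/aaab meet in 3. 2b->2: no, bbb/bab meet in 2. 2b->3: no, bbb/abb meet in 3 with "b" left. Open state 4: 2b->4.
aba: 3a undefined. 3a->0: no, aba/baba meet in 0. 3a->1: no, aba/aa meet in 1. 3a->2: no, aba/aaabaab meet in 2. 3a->3: no, aba/aaab meet in 3. 3a->4: ok.
abb: 3b undefined. 3b->0: no, abbba/abb meet in 0. 3b->1: ok.
bbb: 4b undefined. 4b->0: no, bbb/baba meet in 0. 4b->1: no, bbb/aabbaa meet in 1. 4b->2: no, bbb/bab meet in 2. 4b->3: no, bbb/aabbb meet in 3. 4b->4: ok.
aabaa: 4a undefined. 4a->0: ok.
All examples now run through 5 states with every (state, symbol) defined. Accept strings end in {4}, Reject strings end in {0,1,2,3}; accept={4}.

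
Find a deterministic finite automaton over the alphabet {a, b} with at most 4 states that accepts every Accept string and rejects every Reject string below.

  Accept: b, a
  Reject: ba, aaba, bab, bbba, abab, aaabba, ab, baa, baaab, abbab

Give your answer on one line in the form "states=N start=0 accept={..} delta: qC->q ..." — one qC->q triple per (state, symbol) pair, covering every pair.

states=3 start=0 accept={1} delta: 0a->1 0b->1 1a->2 1b->0 2a->2 2b->2

Fold the examples into a partial DFA from state 0: repeatedly fix the first undefined (state, symbol) met by the shortest-then-alphabetical prefix, trying targets in increasing order and rejecting any under which an Accept and a Reject string meet in one state with the same remainder; add a state when all current targets are rejected. Accepting states are where Accept strings end.
a: 0a undefined. 0a->0: no, b/ab meet in 0 with "b" left. Open state 1: 0a->1.
b: 0b undefined. 0b->0: no, a/ba meet in 1. 0b->1: ok.
aa: 1a undefined. 1a->0: no, b/bab meet in 1. 1a->1: no, b/ba meet in 1. Open state 2: 1a->2.
ab: 1b undefined. 1b->0: ok.
aaa: 2a undefined. 2a->0: no, b/aaabba meet in 1. 2a->1: no, b/baa meet in 1. 2a->2: ok.
aab: 2b undefined. 2b->0: no, b/aaba meet in 1. 2b->1: no, b/bab meet in 1. 2b->2: ok.
All examples now run through 3 states with every (state, symbol) defined. Accept strings end in {1}, Reject strings end in {0,2}; accept={1}.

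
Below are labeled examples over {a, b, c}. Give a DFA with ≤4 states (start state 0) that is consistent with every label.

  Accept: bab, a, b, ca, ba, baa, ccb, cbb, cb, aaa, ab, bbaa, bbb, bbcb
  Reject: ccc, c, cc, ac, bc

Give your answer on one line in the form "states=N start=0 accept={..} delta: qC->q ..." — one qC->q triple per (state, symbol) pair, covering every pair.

Grow the machine one transition at a time. Run the examples from 0; the earliest place one falls off (shortest prefix, ties alphabetical) gets sent to the lowest-numbered state that keeps every Accept/Reject pair distinguishable — a pair clashes when both reach the same state with identical unread suffix — and to a fresh state only if none does.
a: 0a undefined. 0a->0: ok.
b: 0b undefined. 0b->0: ok.
c: 0c undefined. 0c->0: no, bab/ccc meet in 0. Open state 1: 0c->1.
ca: 1a undefined. 1a->0: ok.
cb: 1b undefined. 1b->0: ok.
cc: 1c undefined. 1c->0: no, bab/cc meet in 0. 1c->1: ok.
All examples now run through 2 states with every (state, symbol) defined. Accept strings end in {0}, Reject strings end in {1}; accept={0}.

states=2 start=0 accept={0} delta: 0a->0 0b->0 0c->1 1a->0 1b->0 1c->1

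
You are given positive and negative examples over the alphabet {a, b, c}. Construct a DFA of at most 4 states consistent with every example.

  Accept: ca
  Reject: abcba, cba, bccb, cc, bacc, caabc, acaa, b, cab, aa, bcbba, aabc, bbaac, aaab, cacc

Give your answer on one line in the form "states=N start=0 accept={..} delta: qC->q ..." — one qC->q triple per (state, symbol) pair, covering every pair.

State merging on the prefix tree: take the shortest (then alphabetical) example prefix whose next move is undefined and point that move at state 0, else 1, else 2, ...; a target is out if some Accept/Reject pair would then sit in one state with the same input left (inseparable). If every existing state is out, open a new one.
a: 0a undefined. 0a->0: ok.
b: 0b undefined. 0b->0: ok.
c: 0c undefined. 0c->0: no, ca/abcba meet in 0. Open state 1: 0c->1.
ca: 1a undefined. 1a->0: no, ca/acaa meet in 0. 1a->1: no, ca/acaa meet in 1. Open state 2: 1a->2.
cb: 1b undefined. 1b->0: ok.
cc: 1c undefined. 1c->0: ok.
caa: 2a undefined. 2a->0: ok.
cab: 2b undefined. 2b->0: ok.
cac: 2c undefined. 2c->0: ok.
All examples now run through 3 states with every (state, symbol) defined. Accept strings end in {2}, Reject strings end in {0,1}; accept={2}.

states=3 start=0 accept={2} delta: 0a->0 0b->0 0c->1 1a->2 1b->0 1c->0 2a->0 2b->0 2c->0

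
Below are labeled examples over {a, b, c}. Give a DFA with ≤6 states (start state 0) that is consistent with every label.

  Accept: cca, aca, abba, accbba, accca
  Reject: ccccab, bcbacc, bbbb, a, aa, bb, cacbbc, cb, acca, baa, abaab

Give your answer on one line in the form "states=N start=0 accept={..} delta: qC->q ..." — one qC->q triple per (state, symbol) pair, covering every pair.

states=4 start=0 accept={3} delta: 0a->1 0b->0 0c->1 1a->0 1b->2 1c->2 2a->3 2b->2 2c->1 3a->0 3b->0 3c->0

State merging on the prefix tree: take the shortest (then alphabetical) example prefix whose next move is undefined and point that move at state 0, else 1, else 2, ...; a target is out if some Accept/Reject pair would then sit in one state with the same input left (inseparable). If every existing state is out, open a new one.
a: 0a undefined. 0a->0: no, cca/acca meet in 0 with "cca" left. Open state 1: 0a->1.
b: 0b undefined. 0b->0: ok.
c: 0c undefined. 0c->0: no, cca/a meet in 1. 0c->1: ok.
aa: 1a undefined. 1a->0: ok.
ab: 1b undefined. 1b->0: no, abba/a meet in 1. 1b->1: no, abba/bbbb meet in 0. Open state 2: 1b->2.
ac: 1c undefined. 1c->0: no, cca/a meet in 1. 1c->1: no, cca/ccccab meet in 0. 1c->2: ok.
aba: 2a undefined. 2a->0: no, cca/bbbb meet in 0. 2a->1: no, cca/a meet in 1. 2a->2: no, cca/cb meet in 2. Open state 3: 2a->3.
abb: 2b undefined. 2b->0: no, abba/a meet in 1. 2b->1: no, abba/bbbb meet in 0. 2b->2: ok.
acc: 2c undefined. 2c->0: no, accbba/a meet in 1. 2c->1: ok.
abaa: 3a undefined. 3a->0: ok.
bcbac: 3c undefined. 3c->0: ok.
ccccab: 3b undefined. 3b->0: ok.
All examples now run through 4 states with every (state, symbol) defined. Accept strings end in {3}, Reject strings end in {0,1,2}; accept={3}.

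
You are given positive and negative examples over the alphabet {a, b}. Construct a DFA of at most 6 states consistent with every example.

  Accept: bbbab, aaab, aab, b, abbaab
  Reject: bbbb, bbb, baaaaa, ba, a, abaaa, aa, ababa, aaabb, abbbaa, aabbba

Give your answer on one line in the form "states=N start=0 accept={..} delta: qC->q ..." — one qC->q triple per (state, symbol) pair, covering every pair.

Grow the machine one transition at a time. Run the examples from 0; the earliest place one falls off (shortest prefix, ties alphabetical) gets sent to the lowest-numbered state that keeps every Accept/Reject pair distinguishable — a pair clashes when both reach the same state with identical unread suffix — and to a fresh state only if none does.
a: 0a undefined. 0a->0: ok.
b: 0b undefined. 0b->0: no, bbbab/bbbb meet in 0. Open state 1: 0b->1.
ba: 1a undefined. 1a->0: ok.
bb: 1b undefined. 1b->0: no, bbbab/bbb meet in 1. 1b->1: no, bbbab/bbbb meet in 1. Open state 2: 1b->2.
bbb: 2b undefined. 2b->0: no, bbbab/bbbb meet in 1. 2b->1: no, bbbab/bbb meet in 1. 2b->2: ok.
abba: 2a undefined. 2a->0: ok.
All examples now run through 3 states with every (state, symbol) defined. Accept strings end in {1}, Reject strings end in {0,2}; accept={1}.

states=3 start=0 accept={1} delta: 0a->0 0b->1 1a->0 1b->2 2a->0 2b->2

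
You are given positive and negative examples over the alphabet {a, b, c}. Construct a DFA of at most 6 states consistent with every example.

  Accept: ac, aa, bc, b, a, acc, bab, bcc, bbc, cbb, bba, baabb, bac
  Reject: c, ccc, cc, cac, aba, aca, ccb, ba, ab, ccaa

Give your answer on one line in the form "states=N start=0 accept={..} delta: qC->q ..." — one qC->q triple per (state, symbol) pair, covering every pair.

states=6 start=0 accept={0,1,2} delta: 0a->1 0b->2 0c->3 1a->0 1b->3 1c->2 2a->4 2b->1 2c->1 3a->3 3b->0 3c->5 4a->0 4b->0 4c->0 5a->2 5b->3 5c->3

Fold the examples into a partial DFA from state 0: repeatedly fix the first undefined (state, symbol) met by the shortest-then-alphabetical prefix, trying targets in increasing order and rejecting any under which an Accept and a Reject string meet in one state with the same remainder; add a state when all current targets are rejected. Accepting states are where Accept strings end.
a: 0a undefined. 0a->0: no, ac/c meet in 0 with "c" left. Open state 1: 0a->1.
b: 0b undefined. 0b->0: no, bc/c meet in 0 with "c" left. 0b->1: no, aa/ba meet in 1 with "a" left. Open state 2: 0b->2.
c: 0c undefined. 0c->0: no, ac/cac meet in 1 with "c" left. 0c->1: no, ac/cc meet in 1 with "c" left. 0c->2: no, bc/cc meet in 2 with "c" left. Open state 3: 0c->3.
aa: 1a undefined. 1a->0: ok.
ab: 1b undefined. 1b->0: no, aa/ab meet in 0. 1b->1: no, aa/aba meet in 0. 1b->2: no, b/ab meet in 2. 1b->3: ok.
ac: 1c undefined. 1c->0: no, a/aca meet in 1. 1c->1: no, aa/aca meet in 0. 1c->2: ok.
ba: 2a undefined. 2a->0: no, aa/aca meet in 0. 2a->1: no, a/aca meet in 1. 2a->2: no, ac/aca meet in 2. 2a->3: no, bac/cc meet in 3 with "c" left. Open state 4: 2a->4.
bb: 2b undefined. 2b->0: no, bbc/c meet in 3. 2b->1: ok.
bc: 2c undefined. 2c->0: no, bcc/c meet in 3. 2c->1: ok.
ca: 3a undefined. 3a->0: no, aa/aba meet in 0. 3a->1: no, ac/cac meet in 2. 3a->2: no, ac/aba meet in 2. 3a->3: ok.
cb: 3b undefined. 3b->0: ok.
cc: 3c undefined. 3c->0: no, ac/ccb meet in 2. 3c->1: no, ac/ccc meet in 2. 3c->2: no, ac/cc meet in 2. 3c->3: no, aa/ccb meet in 0. 3c->4: no, bab/ccb meet in 4 with "b" left. Open state 5: 3c->5.
baa: 4a undefined. 4a->0: ok.
bab: 4b undefined. 4b->0: ok.
bac: 4c undefined. 4c->0: ok.
cca: 5a undefined. 5a->0: no, bc/ccaa meet in 1. 5a->1: no, aa/ccaa meet in 0. 5a->2: ok.
ccb: 5b undefined. 5b->0: no, aa/ccb meet in 0. 5b->1: no, bc/ccb meet in 1. 5b->2: no, ac/ccb meet in 2. 5b->3: ok.
ccc: 5c undefined. 5c->0: no, aa/ccc meet in 0. 5c->1: no, bc/ccc meet in 1. 5c->2: no, ac/ccc meet in 2. 5c->3: ok.
All examples now run through 6 states with every (state, symbol) defined. Accept strings end in {0,1,2}, Reject strings end in {3,4,5}; accept={0,1,2}.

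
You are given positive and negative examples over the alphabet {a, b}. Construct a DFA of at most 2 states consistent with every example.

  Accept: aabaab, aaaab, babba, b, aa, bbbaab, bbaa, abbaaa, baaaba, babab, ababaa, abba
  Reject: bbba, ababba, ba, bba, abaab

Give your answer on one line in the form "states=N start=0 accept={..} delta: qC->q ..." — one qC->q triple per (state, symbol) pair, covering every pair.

State merging on the prefix tree: take the shortest (then alphabetical) example prefix whose next move is undefined and point that move at state 0, else 1, else 2, ...; a target is out if some Accept/Reject pair would then sit in one state with the same input left (inseparable). If every existing state is out, open a new one.
a: 0a undefined. 0a->0: no, aabaab/abaab meet in 0 with "baab" left. Open state 1: 0a->1.
b: 0b undefined. 0b->0: ok.
aa: 1a undefined. 1a->0: ok.
ab: 1b undefined. 1b->0: no, aabaab/abaab meet in 0. 1b->1: ok.
All examples now run through 2 states with every (state, symbol) defined. Accept strings end in {0}, Reject strings end in {1}; accept={0}.

states=2 start=0 accept={0} delta: 0a->1 0b->0 1a->0 1b->1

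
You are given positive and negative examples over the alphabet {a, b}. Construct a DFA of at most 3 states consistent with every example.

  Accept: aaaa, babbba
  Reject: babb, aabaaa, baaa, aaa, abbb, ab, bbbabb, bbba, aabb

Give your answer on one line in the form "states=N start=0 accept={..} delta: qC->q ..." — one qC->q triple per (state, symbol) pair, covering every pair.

Fold the examples into a partial DFA from state 0: repeatedly fix the first undefined (state, symbol) met by the shortest-then-alphabetical prefix, trying targets in increasing order and rejecting any under which an Accept and a Reject string meet in one state with the same remainder; add a state when all current targets are rejected. Accepting states are where Accept strings end.
a: 0a undefined. 0a->0: no, aaaa/aaa meet in 0. Open state 1: 0a->1.
b: 0b undefined. 0b->0: ok.
aa: 1a undefined. 1a->0: no, aaaa/aabb meet in 0. 1a->1: no, aaaa/baaa meet in 1. Open state 2: 1a->2.
ab: 1b undefined. 1b->0: no, babbba/bbba meet in 1. 1b->1: ok.
aaa: 2a undefined. 2a->0: no, aaaa/babb meet in 1. 2a->1: ok.
aab: 2b undefined. 2b->0: ok.
All examples now run through 3 states with every (state, symbol) defined. Accept strings end in {2}, Reject strings end in {0,1}; accept={2}.

states=3 start=0 accept={2} delta: 0a->1 0b->0 1a->2 1b->1 2a->1 2b->0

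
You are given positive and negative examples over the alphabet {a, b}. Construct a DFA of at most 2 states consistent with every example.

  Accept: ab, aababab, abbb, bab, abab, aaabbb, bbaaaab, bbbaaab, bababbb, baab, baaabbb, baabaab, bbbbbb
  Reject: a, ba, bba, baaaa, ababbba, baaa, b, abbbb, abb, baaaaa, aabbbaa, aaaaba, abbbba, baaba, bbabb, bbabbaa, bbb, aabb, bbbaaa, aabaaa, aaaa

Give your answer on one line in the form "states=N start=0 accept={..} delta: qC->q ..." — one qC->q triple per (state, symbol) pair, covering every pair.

states=2 start=0 accept={0} delta: 0a->1 0b->1 1a->1 1b->0

Fold the examples into a partial DFA from state 0: repeatedly fix the first undefined (state, symbol) met by the shortest-then-alphabetical prefix, trying targets in increasing order and rejecting any under which an Accept and a Reject string meet in one state with the same remainder; add a state when all current targets are rejected. Accepting states are where Accept strings end.
a: 0a undefined. 0a->0: no, ab/b meet in 0 with "b" left. Open state 1: 0a->1.
b: 0b undefined. 0b->0: no, bbbbbb/b meet in 0. 0b->1: ok.
aa: 1a undefined. 1a->0: no, ab/aabb meet in 1 with "b" left. 1a->1: ok.
ab: 1b undefined. 1b->0: ok.
All examples now run through 2 states with every (state, symbol) defined. Accept strings end in {0}, Reject strings end in {1}; accept={0}.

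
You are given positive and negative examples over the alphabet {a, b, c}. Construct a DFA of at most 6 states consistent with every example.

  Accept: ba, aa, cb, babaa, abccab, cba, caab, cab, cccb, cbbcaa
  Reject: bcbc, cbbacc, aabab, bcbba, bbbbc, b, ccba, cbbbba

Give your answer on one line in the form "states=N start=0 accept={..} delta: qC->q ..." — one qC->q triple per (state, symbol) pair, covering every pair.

State merging on the prefix tree: take the shortest (then alphabetical) example prefix whose next move is undefined and point that move at state 0, else 1, else 2, ...; a target is out if some Accept/Reject pair would then sit in one state with the same input left (inseparable). If every existing state is out, open a new one.
a: 0a undefined. 0a->0: ok.
b: 0b undefined. 0b->0: no, ba/aabab meet in 0. Open state 1: 0b->1.
c: 0c undefined. 0c->0: no, ba/ccba meet in 1 with "a" left. 0c->1: no, cab/aabab meet in 1 with "ab" left. Open state 2: 0c->2.
ba: 1a undefined. 1a->0: ok.
bb: 1b undefined. 1b->0: ok.
bc: 1c undefined. 1c->0: no, ba/bcbc meet in 0. 1c->1: no, ba/bcbba meet in 0. 1c->2: ok.
ca: 2a undefined. 2a->0: no, caab/aabab meet in 1. 2a->1: no, caab/aabab meet in 1. 2a->2: ok.
cb: 2b undefined. 2b->0: no, ba/bcbba meet in 0. 2b->1: no, ba/bcbba meet in 0. 2b->2: no, cb/bcbba meet in 2. Open state 3: 2b->3.
cc: 2c undefined. 2c->0: no, ba/ccba meet in 0. 2c->1: no, ba/ccba meet in 0. 2c->2: no, cba/ccba meet in 3 with "a" left. 2c->3: ok.
cba: 3a undefined. 3a->0: no, abccab/aabab meet in 1. 3a->1: no, cba/aabab meet in 1. 3a->2: no, cba/bbbbc meet in 2. 3a->3: ok.
cbb: 3b undefined. 3b->0: no, ba/bcbba meet in 0. 3b->1: no, ba/bcbba meet in 0. 3b->2: no, abccab/bcbba meet in 2. 3b->3: no, cb/bcbba meet in 3. Open state 4: 3b->4.
ccc: 3c undefined. 3c->0: no, ba/bcbc meet in 0. 3c->1: ok.
cbba: 4a undefined. 4a->0: no, ba/bcbba meet in 0. 4a->1: no, cb/cbbacc meet in 3. 4a->2: ok.
cbbb: 4b undefined. 4b->0: no, ba/cbbbba meet in 0. 4b->1: no, ba/cbbbba meet in 0. 4b->2: no, cb/cbbbba meet in 3. 4b->3: ok.
cbbc: 4c undefined. 4c->0: ok.
All examples now run through 5 states with every (state, symbol) defined. Accept strings end in {0,3,4}, Reject strings end in {1,2}; accept={0,3,4}.

states=5 start=0 accept={0,3,4} delta: 0a->0 0b->1 0c->2 1a->0 1b->0 1c->2 2a->2 2b->3 2c->3 3a->3 3b->4 3c->1 4a->2 4b->3 4c->0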